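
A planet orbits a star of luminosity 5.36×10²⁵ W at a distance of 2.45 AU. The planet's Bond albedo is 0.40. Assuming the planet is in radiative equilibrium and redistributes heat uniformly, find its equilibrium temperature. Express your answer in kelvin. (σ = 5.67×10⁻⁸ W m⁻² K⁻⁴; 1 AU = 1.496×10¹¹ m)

T_eq ≈ 95.7 K

d = 2.45 AU = 3.67×10¹¹ m.
Flux: S = L/(4πd²) = 5.36×10²⁵/(4π×(3.67×10¹¹)²) = 31.8 W m⁻².
Energy balance: absorbed = emitted ⇒ πR²·S(1−A) = 4πR²·σT_eq⁴, so T_eq⁴ = S(1−A)/(4σ).
T_eq = [31.8 × 0.60 / (4 × 5.67×10⁻⁸)]^(1/4) = (8.40×10⁷)^(1/4) = 95.7 K.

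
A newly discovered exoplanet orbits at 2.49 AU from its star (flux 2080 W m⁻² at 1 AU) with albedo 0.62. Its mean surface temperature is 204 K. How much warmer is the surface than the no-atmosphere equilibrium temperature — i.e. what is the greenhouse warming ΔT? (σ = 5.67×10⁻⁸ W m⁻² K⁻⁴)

ΔT ≈ 50.0 K

S = 2080/2.49² = 335.5 W m⁻².
T_eq = [S(1−A)/(4σ)]^(1/4) = [335.5×0.38/(4×5.67×10⁻⁸)]^(1/4) = 154.0 K.
ΔT = T_surf − T_eq = 204 − 154.0.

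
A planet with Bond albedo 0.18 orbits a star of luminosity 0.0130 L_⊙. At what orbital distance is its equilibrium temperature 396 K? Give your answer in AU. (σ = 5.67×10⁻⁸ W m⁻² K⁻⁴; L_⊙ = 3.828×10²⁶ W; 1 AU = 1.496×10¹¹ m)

L = 0.0130 × 3.828×10²⁶ = 4.98×10²⁴ W.
From T_eq⁴ = L(1−A)/(16πσd²): d = √[L(1−A)/(16πσT_eq⁴)].
d = √[4.98×10²⁴ × 0.82 / (16π × 5.67×10⁻⁸ × (396)⁴)] = 7.63×10⁹ m = 0.0510 AU.

d ≈ 0.0510 AU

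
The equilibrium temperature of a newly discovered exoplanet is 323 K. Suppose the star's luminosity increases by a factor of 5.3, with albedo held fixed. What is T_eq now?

T_eq ≈ 490 K

T_eq ∝ L^(1/4) · d^(−1/2).
T′ = 323 × 5.3^(1/4) = 490 K.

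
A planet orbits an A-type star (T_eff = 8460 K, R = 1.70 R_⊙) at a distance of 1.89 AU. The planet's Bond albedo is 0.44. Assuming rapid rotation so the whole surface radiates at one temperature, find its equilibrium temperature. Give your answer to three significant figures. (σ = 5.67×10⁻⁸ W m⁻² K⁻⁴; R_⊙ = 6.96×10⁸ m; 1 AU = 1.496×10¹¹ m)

T_eq ≈ 335 K

R_⋆ = 1.70 × 6.96×10⁸ = 1.18×10⁹ m.
d = 1.89 AU = 2.83×10¹¹ m.
L = 4πR_⋆²σT_⋆⁴ = 4π(1.18×10⁹)² × 5.67×10⁻⁸ × (8460)⁴ = 5.11×10²⁷ W.
S = L/(4πd²) = 5090 W m⁻².
Energy balance: absorbed = emitted ⇒ πR²·S(1−A) = 4πR²·σT_eq⁴, so T_eq⁴ = S(1−A)/(4σ).
T_eq = [5090 × 0.56 / (4 × 5.67×10⁻⁸)]^(1/4) = (1.26×10¹⁰)^(1/4) = 335 K.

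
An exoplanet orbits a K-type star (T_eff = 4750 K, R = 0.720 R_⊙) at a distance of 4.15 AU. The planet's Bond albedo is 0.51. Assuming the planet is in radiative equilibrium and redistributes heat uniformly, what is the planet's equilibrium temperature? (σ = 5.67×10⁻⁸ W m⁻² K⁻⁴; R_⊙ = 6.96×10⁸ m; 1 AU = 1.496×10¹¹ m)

T_eq ≈ 79.8 K

R_⋆ = 0.720 × 6.96×10⁸ = 5.01×10⁸ m.
d = 4.15 AU = 6.21×10¹¹ m.
L = 4πR_⋆²σT_⋆⁴ = 4π(5.01×10⁸)² × 5.67×10⁻⁸ × (4750)⁴ = 9.11×10²⁵ W.
S = L/(4πd²) = 18.8 W m⁻².
Energy balance: absorbed = emitted ⇒ πR²·S(1−A) = 4πR²·σT_eq⁴, so T_eq⁴ = S(1−A)/(4σ).
T_eq = [18.8 × 0.49 / (4 × 5.67×10⁻⁸)]^(1/4) = (4.06×10⁷)^(1/4) = 79.8 K.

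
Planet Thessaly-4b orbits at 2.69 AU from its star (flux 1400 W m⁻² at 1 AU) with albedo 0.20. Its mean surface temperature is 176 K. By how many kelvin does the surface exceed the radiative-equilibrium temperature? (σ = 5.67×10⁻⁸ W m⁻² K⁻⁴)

S = 1400/2.69² = 193.5 W m⁻².
T_eq = [S(1−A)/(4σ)]^(1/4) = [193.5×0.80/(4×5.67×10⁻⁸)]^(1/4) = 161.6 K.
ΔT = T_surf − T_eq = 176 − 161.6.

ΔT ≈ 14.4 K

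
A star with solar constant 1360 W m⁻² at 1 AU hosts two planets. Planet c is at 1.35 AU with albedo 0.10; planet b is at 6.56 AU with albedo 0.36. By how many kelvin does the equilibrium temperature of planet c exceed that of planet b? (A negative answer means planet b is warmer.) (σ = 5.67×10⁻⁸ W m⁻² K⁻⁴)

ΔT ≈ 136.1 K

T_eq = [S₀(1−A)/(4σd²)]^(1/4), so T ∝ (1−A)^(1/4) / √d.
T₁ = [1360×0.90/(4×5.67×10⁻⁸×1.35²)]^(1/4) = 233.27 K.
T₂ = [1360×0.64/(4×5.67×10⁻⁸×6.56²)]^(1/4) = 97.18 K.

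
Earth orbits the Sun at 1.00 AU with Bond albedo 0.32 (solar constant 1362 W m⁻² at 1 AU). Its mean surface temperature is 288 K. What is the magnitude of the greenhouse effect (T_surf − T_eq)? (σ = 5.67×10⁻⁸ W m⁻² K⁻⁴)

S = 1362/1.00² = 1362 W m⁻².
T_eq = [S(1−A)/(4σ)]^(1/4) = [1362×0.68/(4×5.67×10⁻⁸)]^(1/4) = 252.8 K.
ΔT = T_surf − T_eq = 288 − 252.8.

ΔT ≈ 35.2 K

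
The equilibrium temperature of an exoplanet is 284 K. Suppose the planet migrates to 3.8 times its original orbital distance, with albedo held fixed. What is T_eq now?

T_eq ≈ 146 K

T_eq ∝ L^(1/4) · d^(−1/2).
T′ = 284 / 3.8^(1/2) = 146 K.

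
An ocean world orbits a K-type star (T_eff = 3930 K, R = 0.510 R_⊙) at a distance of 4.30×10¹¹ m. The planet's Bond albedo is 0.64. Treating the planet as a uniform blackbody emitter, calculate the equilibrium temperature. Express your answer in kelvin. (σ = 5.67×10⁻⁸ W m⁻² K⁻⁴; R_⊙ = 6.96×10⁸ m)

R_⋆ = 0.510 × 6.96×10⁸ = 3.55×10⁸ m.
L = 4πR_⋆²σT_⋆⁴ = 4π(3.55×10⁸)² × 5.67×10⁻⁸ × (3930)⁴ = 2.14×10²⁵ W.
S = L/(4πd²) = 9.22 W m⁻².
Energy balance: absorbed = emitted ⇒ πR²·S(1−A) = 4πR²·σT_eq⁴, so T_eq⁴ = S(1−A)/(4σ).
T_eq = [9.22 × 0.36 / (4 × 5.67×10⁻⁸)]^(1/4) = (1.46×10⁷)^(1/4) = 61.8 K.

T_eq ≈ 61.8 K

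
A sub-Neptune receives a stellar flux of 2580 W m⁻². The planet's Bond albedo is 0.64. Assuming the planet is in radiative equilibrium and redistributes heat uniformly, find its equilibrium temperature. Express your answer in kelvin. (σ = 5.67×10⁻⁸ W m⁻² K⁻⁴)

Energy balance: absorbed = emitted ⇒ πR²·S(1−A) = 4πR²·σT_eq⁴, so T_eq⁴ = S(1−A)/(4σ).
T_eq = [2580 × 0.36 / (4 × 5.67×10⁻⁸)]^(1/4) = (4.10×10⁹)^(1/4) = 253 K.

T_eq ≈ 253 K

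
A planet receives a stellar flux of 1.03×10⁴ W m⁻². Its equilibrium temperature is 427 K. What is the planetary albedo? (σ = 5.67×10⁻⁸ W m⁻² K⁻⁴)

From T_eq⁴ = S(1−A)/(4σ): 1−A = 4σT_eq⁴/S.
1−A = 4 × 5.67×10⁻⁸ × (427)⁴ / 1.03×10⁴ = 0.732.

A ≈ 0.27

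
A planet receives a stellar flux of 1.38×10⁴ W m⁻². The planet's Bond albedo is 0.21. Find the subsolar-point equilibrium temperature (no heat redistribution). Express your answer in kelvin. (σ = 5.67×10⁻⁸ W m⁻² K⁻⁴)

At the subsolar point the surface absorbs S(1−A) and emits σT⁴ per unit area — no factor of 4, since only the local patch is in balance.
T = [1.38×10⁴ × 0.79 / 5.67×10⁻⁸]^(1/4) = (1.92×10¹¹)^(1/4) = 662 K.

T_ss ≈ 662 K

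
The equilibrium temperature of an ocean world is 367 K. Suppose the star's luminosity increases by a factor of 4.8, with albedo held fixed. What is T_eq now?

T_eq ∝ L^(1/4) · d^(−1/2).
T′ = 367 × 4.8^(1/4) = 543 K.

T_eq ≈ 543 K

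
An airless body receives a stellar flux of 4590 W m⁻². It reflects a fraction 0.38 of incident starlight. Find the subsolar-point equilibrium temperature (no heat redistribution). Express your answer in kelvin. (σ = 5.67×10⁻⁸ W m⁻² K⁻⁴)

At the subsolar point the surface absorbs S(1−A) and emits σT⁴ per unit area — no factor of 4, since only the local patch is in balance.
T = [4590 × 0.62 / 5.67×10⁻⁸]^(1/4) = (5.02×10¹⁰)^(1/4) = 473 K.

T_ss ≈ 473 K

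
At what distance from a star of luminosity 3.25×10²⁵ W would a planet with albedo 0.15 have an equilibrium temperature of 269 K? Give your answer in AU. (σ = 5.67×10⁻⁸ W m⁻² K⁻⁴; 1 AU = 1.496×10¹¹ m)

d ≈ 0.288 AU

From T_eq⁴ = L(1−A)/(16πσd²): d = √[L(1−A)/(16πσT_eq⁴)].
d = √[3.25×10²⁵ × 0.85 / (16π × 5.67×10⁻⁸ × (269)⁴)] = 4.30×10¹⁰ m = 0.288 AU.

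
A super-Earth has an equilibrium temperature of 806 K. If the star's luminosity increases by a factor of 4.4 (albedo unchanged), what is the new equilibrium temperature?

T_eq ∝ L^(1/4) · d^(−1/2).
T′ = 806 × 4.4^(1/4) = 1170 K.

T_eq ≈ 1170 K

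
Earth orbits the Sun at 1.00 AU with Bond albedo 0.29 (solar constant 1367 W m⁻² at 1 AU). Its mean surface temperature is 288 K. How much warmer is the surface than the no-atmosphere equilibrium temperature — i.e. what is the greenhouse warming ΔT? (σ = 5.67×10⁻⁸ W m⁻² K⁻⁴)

S = 1367/1.00² = 1367 W m⁻².
T_eq = [S(1−A)/(4σ)]^(1/4) = [1367×0.71/(4×5.67×10⁻⁸)]^(1/4) = 255.8 K.
ΔT = T_surf − T_eq = 288 − 255.8.

ΔT ≈ 32.2 K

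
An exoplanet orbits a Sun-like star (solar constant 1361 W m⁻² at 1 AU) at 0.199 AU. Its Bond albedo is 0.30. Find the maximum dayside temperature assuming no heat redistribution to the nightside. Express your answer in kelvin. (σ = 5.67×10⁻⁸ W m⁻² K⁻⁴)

T_ss ≈ 807 K

Flux at 0.199 AU: S = 1361/0.199² = 3.44×10⁴ W m⁻².
With no redistribution each surface element balances locally: S(1−A) = σT⁴.
T = [3.44×10⁴ × 0.70 / 5.67×10⁻⁸]^(1/4) = (4.24×10¹¹)^(1/4) = 807 K.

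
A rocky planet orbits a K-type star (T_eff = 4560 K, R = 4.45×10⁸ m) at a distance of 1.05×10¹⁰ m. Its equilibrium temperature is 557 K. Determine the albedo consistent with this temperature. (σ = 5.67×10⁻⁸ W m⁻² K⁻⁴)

A ≈ 0.50

L = 4πR_⋆²σT_⋆⁴ = 4π(4.45×10⁸)² × 5.67×10⁻⁸ × (4560)⁴ = 6.10×10²⁵ W.
S = L/(4πd²) = 4.40×10⁴ W m⁻².
From T_eq⁴ = S(1−A)/(4σ): 1−A = 4σT_eq⁴/S.
1−A = 4 × 5.67×10⁻⁸ × (557)⁴ / 4.40×10⁴ = 0.496.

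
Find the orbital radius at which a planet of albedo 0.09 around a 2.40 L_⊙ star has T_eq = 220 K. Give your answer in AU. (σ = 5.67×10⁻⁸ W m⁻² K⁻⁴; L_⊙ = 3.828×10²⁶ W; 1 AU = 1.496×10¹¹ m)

L = 2.40 × 3.828×10²⁶ = 9.19×10²⁶ W.
From T_eq⁴ = L(1−A)/(16πσd²): d = √[L(1−A)/(16πσT_eq⁴)].
d = √[9.19×10²⁶ × 0.91 / (16π × 5.67×10⁻⁸ × (220)⁴)] = 3.54×10¹¹ m = 2.37 AU.

d ≈ 2.37 AU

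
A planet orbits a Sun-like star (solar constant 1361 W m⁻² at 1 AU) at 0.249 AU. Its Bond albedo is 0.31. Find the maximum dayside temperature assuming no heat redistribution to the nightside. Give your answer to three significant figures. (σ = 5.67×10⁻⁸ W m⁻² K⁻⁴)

T_ss ≈ 719 K

Flux at 0.249 AU: S = 1361/0.249² = 2.20×10⁴ W m⁻².
With no redistribution each surface element balances locally: S(1−A) = σT⁴.
T = [2.20×10⁴ × 0.69 / 5.67×10⁻⁸]^(1/4) = (2.67×10¹¹)^(1/4) = 719 K.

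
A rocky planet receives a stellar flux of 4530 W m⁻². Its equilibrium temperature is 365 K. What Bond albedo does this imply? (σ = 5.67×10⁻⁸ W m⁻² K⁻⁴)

From T_eq⁴ = S(1−A)/(4σ): 1−A = 4σT_eq⁴/S.
1−A = 4 × 5.67×10⁻⁸ × (365)⁴ / 4530 = 0.889.

A ≈ 0.11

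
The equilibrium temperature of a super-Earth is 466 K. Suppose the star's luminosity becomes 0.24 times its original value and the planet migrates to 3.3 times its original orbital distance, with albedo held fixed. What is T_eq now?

T_eq ∝ L^(1/4) · d^(−1/2).
T′ = 466 × 0.24^(1/4) / 3.3^(1/2) = 180 K.

T_eq ≈ 180 K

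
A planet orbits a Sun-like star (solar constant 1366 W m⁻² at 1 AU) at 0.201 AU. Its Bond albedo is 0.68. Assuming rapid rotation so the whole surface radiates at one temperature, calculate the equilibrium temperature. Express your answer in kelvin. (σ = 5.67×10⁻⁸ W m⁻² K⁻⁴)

T_eq ≈ 467 K

Flux at 0.201 AU: S = 1366/0.201² = 3.38×10⁴ W m⁻².
Energy balance: absorbed = emitted ⇒ πR²·S(1−A) = 4πR²·σT_eq⁴, so T_eq⁴ = S(1−A)/(4σ).
T_eq = [3.38×10⁴ × 0.32 / (4 × 5.67×10⁻⁸)]^(1/4) = (4.77×10¹⁰)^(1/4) = 467 K.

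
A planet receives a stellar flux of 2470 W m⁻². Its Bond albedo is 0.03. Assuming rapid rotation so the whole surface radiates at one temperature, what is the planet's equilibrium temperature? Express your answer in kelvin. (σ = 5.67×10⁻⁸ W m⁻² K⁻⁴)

Energy balance: absorbed = emitted ⇒ πR²·S(1−A) = 4πR²·σT_eq⁴, so T_eq⁴ = S(1−A)/(4σ).
T_eq = [2470 × 0.97 / (4 × 5.67×10⁻⁸)]^(1/4) = (1.06×10¹⁰)^(1/4) = 321 K.

T_eq ≈ 321 K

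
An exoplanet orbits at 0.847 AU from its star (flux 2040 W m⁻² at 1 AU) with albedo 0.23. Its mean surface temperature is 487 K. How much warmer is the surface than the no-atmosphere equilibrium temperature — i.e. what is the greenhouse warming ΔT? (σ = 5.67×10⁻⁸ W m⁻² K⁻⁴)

ΔT ≈ 173.5 K

S = 2040/0.847² = 2844 W m⁻².
T_eq = [S(1−A)/(4σ)]^(1/4) = [2844×0.77/(4×5.67×10⁻⁸)]^(1/4) = 313.5 K.
ΔT = T_surf − T_eq = 487 − 313.5.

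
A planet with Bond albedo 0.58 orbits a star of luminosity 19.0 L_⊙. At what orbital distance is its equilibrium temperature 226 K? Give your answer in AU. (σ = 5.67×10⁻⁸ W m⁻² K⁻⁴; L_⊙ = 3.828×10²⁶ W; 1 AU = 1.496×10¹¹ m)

d ≈ 4.28 AU

L = 19.0 × 3.828×10²⁶ = 7.27×10²⁷ W.
From T_eq⁴ = L(1−A)/(16πσd²): d = √[L(1−A)/(16πσT_eq⁴)].
d = √[7.27×10²⁷ × 0.42 / (16π × 5.67×10⁻⁸ × (226)⁴)] = 6.41×10¹¹ m = 4.28 AU.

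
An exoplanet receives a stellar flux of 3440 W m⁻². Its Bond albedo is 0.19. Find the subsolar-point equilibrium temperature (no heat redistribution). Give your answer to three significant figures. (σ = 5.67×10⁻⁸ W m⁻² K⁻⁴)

T_ss ≈ 471 K

At the subsolar point the surface absorbs S(1−A) and emits σT⁴ per unit area — no factor of 4, since only the local patch is in balance.
T = [3440 × 0.81 / 5.67×10⁻⁸]^(1/4) = (4.91×10¹⁰)^(1/4) = 471 K.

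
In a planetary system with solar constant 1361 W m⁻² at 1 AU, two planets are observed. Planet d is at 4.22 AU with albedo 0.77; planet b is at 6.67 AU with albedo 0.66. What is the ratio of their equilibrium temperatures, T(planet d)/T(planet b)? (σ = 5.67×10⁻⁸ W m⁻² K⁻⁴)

T_eq = [S₀(1−A)/(4σd²)]^(1/4), so T ∝ (1−A)^(1/4) / √d.
T₁ = [1361×0.23/(4×5.67×10⁻⁸×4.22²)]^(1/4) = 93.83 K.
T₂ = [1361×0.34/(4×5.67×10⁻⁸×6.67²)]^(1/4) = 82.29 K.

T₁/T₂ ≈ 1.140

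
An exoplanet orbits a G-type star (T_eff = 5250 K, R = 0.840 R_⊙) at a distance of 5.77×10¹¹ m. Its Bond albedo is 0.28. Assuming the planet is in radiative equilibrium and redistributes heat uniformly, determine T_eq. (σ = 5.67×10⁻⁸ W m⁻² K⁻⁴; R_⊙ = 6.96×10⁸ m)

T_eq ≈ 109 K

R_⋆ = 0.840 × 6.96×10⁸ = 5.85×10⁸ m.
L = 4πR_⋆²σT_⋆⁴ = 4π(5.85×10⁸)² × 5.67×10⁻⁸ × (5250)⁴ = 1.85×10²⁶ W.
S = L/(4πd²) = 44.2 W m⁻².
Energy balance: absorbed = emitted ⇒ πR²·S(1−A) = 4πR²·σT_eq⁴, so T_eq⁴ = S(1−A)/(4σ).
T_eq = [44.2 × 0.72 / (4 × 5.67×10⁻⁸)]^(1/4) = (1.40×10⁸)^(1/4) = 109 K.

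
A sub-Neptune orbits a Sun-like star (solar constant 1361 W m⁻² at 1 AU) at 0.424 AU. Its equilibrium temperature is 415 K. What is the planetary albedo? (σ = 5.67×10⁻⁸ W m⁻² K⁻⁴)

Flux at 0.424 AU: S = 1361/0.424² = 7570 W m⁻².
From T_eq⁴ = S(1−A)/(4σ): 1−A = 4σT_eq⁴/S.
1−A = 4 × 5.67×10⁻⁸ × (415)⁴ / 7570 = 0.889.

A ≈ 0.11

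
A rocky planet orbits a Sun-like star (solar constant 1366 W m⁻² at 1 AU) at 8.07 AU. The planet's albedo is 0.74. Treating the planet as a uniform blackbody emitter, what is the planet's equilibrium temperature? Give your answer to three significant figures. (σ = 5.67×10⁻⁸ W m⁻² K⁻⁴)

T_eq ≈ 70.0 K

Flux at 8.07 AU: S = 1366/8.07² = 21.0 W m⁻².
Energy balance: absorbed = emitted ⇒ πR²·S(1−A) = 4πR²·σT_eq⁴, so T_eq⁴ = S(1−A)/(4σ).
T_eq = [21.0 × 0.26 / (4 × 5.67×10⁻⁸)]^(1/4) = (2.40×10⁷)^(1/4) = 70.0 K.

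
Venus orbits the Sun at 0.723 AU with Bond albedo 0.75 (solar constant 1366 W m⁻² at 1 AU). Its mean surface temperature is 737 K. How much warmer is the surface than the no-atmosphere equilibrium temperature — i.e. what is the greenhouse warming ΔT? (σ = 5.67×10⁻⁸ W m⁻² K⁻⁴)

ΔT ≈ 505.3 K

S = 1366/0.723² = 2613 W m⁻².
T_eq = [S(1−A)/(4σ)]^(1/4) = [2613×0.25/(4×5.67×10⁻⁸)]^(1/4) = 231.7 K.
ΔT = T_surf − T_eq = 737 − 231.7.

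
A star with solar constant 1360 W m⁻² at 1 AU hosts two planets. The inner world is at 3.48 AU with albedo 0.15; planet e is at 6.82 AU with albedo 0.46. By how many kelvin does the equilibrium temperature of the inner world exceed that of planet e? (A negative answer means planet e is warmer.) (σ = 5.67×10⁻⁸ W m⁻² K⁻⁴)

ΔT ≈ 51.9 K

T_eq = [S₀(1−A)/(4σd²)]^(1/4), so T ∝ (1−A)^(1/4) / √d.
T₁ = [1360×0.85/(4×5.67×10⁻⁸×3.48²)]^(1/4) = 143.23 K.
T₂ = [1360×0.54/(4×5.67×10⁻⁸×6.82²)]^(1/4) = 91.34 K.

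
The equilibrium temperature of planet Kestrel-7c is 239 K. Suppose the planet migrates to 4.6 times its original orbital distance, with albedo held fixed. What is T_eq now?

T_eq ≈ 111 K

T_eq ∝ L^(1/4) · d^(−1/2).
T′ = 239 / 4.6^(1/2) = 111 K.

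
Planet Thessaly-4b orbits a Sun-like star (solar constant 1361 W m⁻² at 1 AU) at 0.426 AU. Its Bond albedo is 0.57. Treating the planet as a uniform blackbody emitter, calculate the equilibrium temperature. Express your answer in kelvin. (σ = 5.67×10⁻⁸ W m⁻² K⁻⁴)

T_eq ≈ 345 K

Flux at 0.426 AU: S = 1361/0.426² = 7500 W m⁻².
Energy balance: absorbed = emitted ⇒ πR²·S(1−A) = 4πR²·σT_eq⁴, so T_eq⁴ = S(1−A)/(4σ).
T_eq = [7500 × 0.43 / (4 × 5.67×10⁻⁸)]^(1/4) = (1.42×10¹⁰)^(1/4) = 345 K.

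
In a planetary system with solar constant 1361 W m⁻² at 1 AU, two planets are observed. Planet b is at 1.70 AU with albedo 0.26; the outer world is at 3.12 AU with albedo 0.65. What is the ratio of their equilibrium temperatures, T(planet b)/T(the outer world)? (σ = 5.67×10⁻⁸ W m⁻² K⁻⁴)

T₁/T₂ ≈ 1.634

T_eq = [S₀(1−A)/(4σd²)]^(1/4), so T ∝ (1−A)^(1/4) / √d.
T₁ = [1361×0.74/(4×5.67×10⁻⁸×1.70²)]^(1/4) = 197.99 K.
T₂ = [1361×0.35/(4×5.67×10⁻⁸×3.12²)]^(1/4) = 121.20 K.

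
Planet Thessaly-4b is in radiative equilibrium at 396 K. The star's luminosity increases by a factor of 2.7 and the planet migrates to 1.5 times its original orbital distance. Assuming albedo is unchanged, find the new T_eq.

T_eq ≈ 414 K

T_eq ∝ L^(1/4) · d^(−1/2).
T′ = 396 × 2.7^(1/4) / 1.5^(1/2) = 414 K.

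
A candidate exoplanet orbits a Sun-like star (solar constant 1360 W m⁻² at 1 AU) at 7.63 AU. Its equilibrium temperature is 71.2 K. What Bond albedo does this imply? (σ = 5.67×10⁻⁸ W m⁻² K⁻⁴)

A ≈ 0.75

Flux at 7.63 AU: S = 1360/7.63² = 23.4 W m⁻².
From T_eq⁴ = S(1−A)/(4σ): 1−A = 4σT_eq⁴/S.
1−A = 4 × 5.67×10⁻⁸ × (71.2)⁴ / 23.4 = 0.250.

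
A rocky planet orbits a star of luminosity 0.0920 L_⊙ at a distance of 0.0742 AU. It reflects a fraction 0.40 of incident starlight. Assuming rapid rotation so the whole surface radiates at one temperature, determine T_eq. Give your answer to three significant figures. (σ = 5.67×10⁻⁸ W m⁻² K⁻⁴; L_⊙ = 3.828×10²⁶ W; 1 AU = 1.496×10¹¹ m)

d = 0.0742 AU = 1.11×10¹⁰ m.
L = 0.0920 × 3.828×10²⁶ = 3.52×10²⁵ W.
Flux: S = L/(4πd²) = 3.52×10²⁵/(4π×(1.11×10¹⁰)²) = 2.27×10⁴ W m⁻².
Energy balance: absorbed = emitted ⇒ πR²·S(1−A) = 4πR²·σT_eq⁴, so T_eq⁴ = S(1−A)/(4σ).
T_eq = [2.27×10⁴ × 0.60 / (4 × 5.67×10⁻⁸)]^(1/4) = (6.02×10¹⁰)^(1/4) = 495 K.

T_eq ≈ 495 K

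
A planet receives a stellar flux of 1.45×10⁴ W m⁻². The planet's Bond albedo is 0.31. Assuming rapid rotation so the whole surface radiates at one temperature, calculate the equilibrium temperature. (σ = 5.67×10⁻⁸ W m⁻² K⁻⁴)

T_eq ≈ 458 K

Energy balance: absorbed = emitted ⇒ πR²·S(1−A) = 4πR²·σT_eq⁴, so T_eq⁴ = S(1−A)/(4σ).
T_eq = [1.45×10⁴ × 0.69 / (4 × 5.67×10⁻⁸)]^(1/4) = (4.41×10¹⁰)^(1/4) = 458 K.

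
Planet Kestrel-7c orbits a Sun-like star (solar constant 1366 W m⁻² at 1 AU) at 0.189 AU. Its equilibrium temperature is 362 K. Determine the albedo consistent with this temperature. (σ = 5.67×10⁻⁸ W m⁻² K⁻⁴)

Flux at 0.189 AU: S = 1366/0.189² = 3.82×10⁴ W m⁻².
From T_eq⁴ = S(1−A)/(4σ): 1−A = 4σT_eq⁴/S.
1−A = 4 × 5.67×10⁻⁸ × (362)⁴ / 3.82×10⁴ = 0.102.

A ≈ 0.90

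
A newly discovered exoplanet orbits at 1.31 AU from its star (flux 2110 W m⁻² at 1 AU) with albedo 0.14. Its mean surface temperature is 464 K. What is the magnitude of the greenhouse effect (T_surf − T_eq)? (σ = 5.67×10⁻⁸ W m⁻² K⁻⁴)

S = 2110/1.31² = 1230 W m⁻².
T_eq = [S(1−A)/(4σ)]^(1/4) = [1230×0.86/(4×5.67×10⁻⁸)]^(1/4) = 261.3 K.
ΔT = T_surf − T_eq = 464 − 261.3.

ΔT ≈ 202.7 K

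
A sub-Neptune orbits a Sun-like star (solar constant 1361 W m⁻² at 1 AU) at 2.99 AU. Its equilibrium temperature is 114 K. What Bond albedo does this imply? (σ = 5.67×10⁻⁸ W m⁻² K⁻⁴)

A ≈ 0.75

Flux at 2.99 AU: S = 1361/2.99² = 152 W m⁻².
From T_eq⁴ = S(1−A)/(4σ): 1−A = 4σT_eq⁴/S.
1−A = 4 × 5.67×10⁻⁸ × (114)⁴ / 152 = 0.252.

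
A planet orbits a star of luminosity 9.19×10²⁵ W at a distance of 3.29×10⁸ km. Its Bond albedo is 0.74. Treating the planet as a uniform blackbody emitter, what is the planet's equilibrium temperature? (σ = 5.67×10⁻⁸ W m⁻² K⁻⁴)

T_eq ≈ 93.8 K

d = 3.29×10⁸ km = 3.29×10¹¹ m.
Flux: S = L/(4πd²) = 9.19×10²⁵/(4π×(3.29×10¹¹)²) = 67.6 W m⁻².
Energy balance: absorbed = emitted ⇒ πR²·S(1−A) = 4πR²·σT_eq⁴, so T_eq⁴ = S(1−A)/(4σ).
T_eq = [67.6 × 0.26 / (4 × 5.67×10⁻⁸)]^(1/4) = (7.75×10⁷)^(1/4) = 93.8 K.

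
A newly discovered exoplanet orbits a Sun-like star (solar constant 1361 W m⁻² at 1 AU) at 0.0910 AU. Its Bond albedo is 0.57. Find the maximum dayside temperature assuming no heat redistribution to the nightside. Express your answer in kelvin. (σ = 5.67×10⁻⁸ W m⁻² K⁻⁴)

T_ss ≈ 1060 K

Flux at 0.0910 AU: S = 1361/0.0910² = 1.64×10⁵ W m⁻².
With no redistribution each surface element balances locally: S(1−A) = σT⁴.
T = [1.64×10⁵ × 0.43 / 5.67×10⁻⁸]^(1/4) = (1.25×10¹²)^(1/4) = 1060 K.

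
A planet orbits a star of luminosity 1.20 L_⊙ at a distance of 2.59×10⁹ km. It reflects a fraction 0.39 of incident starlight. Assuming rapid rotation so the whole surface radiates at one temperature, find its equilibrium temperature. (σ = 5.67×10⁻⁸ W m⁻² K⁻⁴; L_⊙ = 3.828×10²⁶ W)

T_eq ≈ 61.9 K

d = 2.59×10⁹ km = 2.59×10¹² m.
L = 1.20 × 3.828×10²⁶ = 4.59×10²⁶ W.
Flux: S = L/(4πd²) = 4.59×10²⁶/(4π×(2.59×10¹²)²) = 5.45 W m⁻².
Energy balance: absorbed = emitted ⇒ πR²·S(1−A) = 4πR²·σT_eq⁴, so T_eq⁴ = S(1−A)/(4σ).
T_eq = [5.45 × 0.61 / (4 × 5.67×10⁻⁸)]^(1/4) = (1.47×10⁷)^(1/4) = 61.9 K.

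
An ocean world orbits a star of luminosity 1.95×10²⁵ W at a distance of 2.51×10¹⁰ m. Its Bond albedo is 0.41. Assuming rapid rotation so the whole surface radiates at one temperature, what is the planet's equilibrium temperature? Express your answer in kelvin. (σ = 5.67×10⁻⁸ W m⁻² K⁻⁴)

Flux: S = L/(4πd²) = 1.95×10²⁵/(4π×(2.51×10¹⁰)²) = 2460 W m⁻².
Energy balance: absorbed = emitted ⇒ πR²·S(1−A) = 4πR²·σT_eq⁴, so T_eq⁴ = S(1−A)/(4σ).
T_eq = [2460 × 0.59 / (4 × 5.67×10⁻⁸)]^(1/4) = (6.41×10⁹)^(1/4) = 283 K.

T_eq ≈ 283 K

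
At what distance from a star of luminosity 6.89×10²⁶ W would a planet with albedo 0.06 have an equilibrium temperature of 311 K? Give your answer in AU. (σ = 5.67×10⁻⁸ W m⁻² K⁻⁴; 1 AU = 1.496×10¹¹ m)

d ≈ 1.04 AU

From T_eq⁴ = L(1−A)/(16πσd²): d = √[L(1−A)/(16πσT_eq⁴)].
d = √[6.89×10²⁶ × 0.94 / (16π × 5.67×10⁻⁸ × (311)⁴)] = 1.56×10¹¹ m = 1.04 AU.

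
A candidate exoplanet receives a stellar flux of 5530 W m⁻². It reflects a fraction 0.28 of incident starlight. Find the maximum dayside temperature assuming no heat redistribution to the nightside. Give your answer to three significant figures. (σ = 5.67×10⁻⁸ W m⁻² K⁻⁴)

With no redistribution each surface element balances locally: S(1−A) = σT⁴.
T = [5530 × 0.72 / 5.67×10⁻⁸]^(1/4) = (7.02×10¹⁰)^(1/4) = 515 K.

T_ss ≈ 515 K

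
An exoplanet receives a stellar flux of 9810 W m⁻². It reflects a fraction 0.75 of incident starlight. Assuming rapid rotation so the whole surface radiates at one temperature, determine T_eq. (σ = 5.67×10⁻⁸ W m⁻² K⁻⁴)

T_eq ≈ 322 K

Energy balance: absorbed = emitted ⇒ πR²·S(1−A) = 4πR²·σT_eq⁴, so T_eq⁴ = S(1−A)/(4σ).
T_eq = [9810 × 0.25 / (4 × 5.67×10⁻⁸)]^(1/4) = (1.08×10¹⁰)^(1/4) = 322 K.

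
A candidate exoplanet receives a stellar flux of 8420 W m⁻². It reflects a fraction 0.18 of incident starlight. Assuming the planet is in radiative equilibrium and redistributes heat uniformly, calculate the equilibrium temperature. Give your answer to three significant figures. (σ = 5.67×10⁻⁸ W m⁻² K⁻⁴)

Energy balance: absorbed = emitted ⇒ πR²·S(1−A) = 4πR²·σT_eq⁴, so T_eq⁴ = S(1−A)/(4σ).
T_eq = [8420 × 0.82 / (4 × 5.67×10⁻⁸)]^(1/4) = (3.04×10¹⁰)^(1/4) = 418 K.

T_eq ≈ 418 K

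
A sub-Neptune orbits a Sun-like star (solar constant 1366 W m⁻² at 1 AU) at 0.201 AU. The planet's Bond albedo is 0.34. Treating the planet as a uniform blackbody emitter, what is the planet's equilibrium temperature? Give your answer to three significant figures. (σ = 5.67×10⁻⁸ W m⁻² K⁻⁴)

T_eq ≈ 560 K

Flux at 0.201 AU: S = 1366/0.201² = 3.38×10⁴ W m⁻².
Energy balance: absorbed = emitted ⇒ πR²·S(1−A) = 4πR²·σT_eq⁴, so T_eq⁴ = S(1−A)/(4σ).
T_eq = [3.38×10⁴ × 0.66 / (4 × 5.67×10⁻⁸)]^(1/4) = (9.84×10¹⁰)^(1/4) = 560 K.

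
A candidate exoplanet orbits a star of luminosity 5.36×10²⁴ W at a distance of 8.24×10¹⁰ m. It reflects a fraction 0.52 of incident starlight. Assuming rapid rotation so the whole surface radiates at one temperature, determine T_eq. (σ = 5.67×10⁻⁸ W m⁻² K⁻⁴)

T_eq ≈ 107 K

Flux: S = L/(4πd²) = 5.36×10²⁴/(4π×(8.24×10¹⁰)²) = 62.8 W m⁻².
Energy balance: absorbed = emitted ⇒ πR²·S(1−A) = 4πR²·σT_eq⁴, so T_eq⁴ = S(1−A)/(4σ).
T_eq = [62.8 × 0.48 / (4 × 5.67×10⁻⁸)]^(1/4) = (1.33×10⁸)^(1/4) = 107 K.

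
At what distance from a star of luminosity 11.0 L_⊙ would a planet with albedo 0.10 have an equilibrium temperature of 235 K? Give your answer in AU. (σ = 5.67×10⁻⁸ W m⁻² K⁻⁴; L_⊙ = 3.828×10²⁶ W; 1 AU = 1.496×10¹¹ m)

L = 11.0 × 3.828×10²⁶ = 4.21×10²⁷ W.
From T_eq⁴ = L(1−A)/(16πσd²): d = √[L(1−A)/(16πσT_eq⁴)].
d = √[4.21×10²⁷ × 0.90 / (16π × 5.67×10⁻⁸ × (235)⁴)] = 6.60×10¹¹ m = 4.41 AU.

d ≈ 4.41 AU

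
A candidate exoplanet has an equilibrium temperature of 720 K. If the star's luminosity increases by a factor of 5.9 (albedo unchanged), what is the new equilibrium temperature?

T_eq ≈ 1120 K

T_eq ∝ L^(1/4) · d^(−1/2).
T′ = 720 × 5.9^(1/4) = 1120 K.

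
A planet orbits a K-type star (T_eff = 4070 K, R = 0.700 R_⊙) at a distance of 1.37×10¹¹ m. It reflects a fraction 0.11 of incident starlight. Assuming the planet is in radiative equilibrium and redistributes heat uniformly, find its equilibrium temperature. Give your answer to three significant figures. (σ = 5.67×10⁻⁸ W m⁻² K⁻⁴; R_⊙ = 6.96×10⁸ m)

T_eq ≈ 167 K

R_⋆ = 0.700 × 6.96×10⁸ = 4.87×10⁸ m.
L = 4πR_⋆²σT_⋆⁴ = 4π(4.87×10⁸)² × 5.67×10⁻⁸ × (4070)⁴ = 4.64×10²⁵ W.
S = L/(4πd²) = 197 W m⁻².
Energy balance: absorbed = emitted ⇒ πR²·S(1−A) = 4πR²·σT_eq⁴, so T_eq⁴ = S(1−A)/(4σ).
T_eq = [197 × 0.89 / (4 × 5.67×10⁻⁸)]^(1/4) = (7.72×10⁸)^(1/4) = 167 K.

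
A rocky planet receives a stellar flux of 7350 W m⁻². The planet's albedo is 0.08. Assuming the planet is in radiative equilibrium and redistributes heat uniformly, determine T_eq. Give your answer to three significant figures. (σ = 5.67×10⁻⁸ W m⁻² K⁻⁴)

Energy balance: absorbed = emitted ⇒ πR²·S(1−A) = 4πR²·σT_eq⁴, so T_eq⁴ = S(1−A)/(4σ).
T_eq = [7350 × 0.92 / (4 × 5.67×10⁻⁸)]^(1/4) = (2.98×10¹⁰)^(1/4) = 416 K.

T_eq ≈ 416 K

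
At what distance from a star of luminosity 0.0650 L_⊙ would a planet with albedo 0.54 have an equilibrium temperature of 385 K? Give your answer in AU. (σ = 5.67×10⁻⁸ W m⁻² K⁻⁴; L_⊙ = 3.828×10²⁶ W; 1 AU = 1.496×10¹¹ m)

L = 0.0650 × 3.828×10²⁶ = 2.49×10²⁵ W.
From T_eq⁴ = L(1−A)/(16πσd²): d = √[L(1−A)/(16πσT_eq⁴)].
d = √[2.49×10²⁵ × 0.46 / (16π × 5.67×10⁻⁸ × (385)⁴)] = 1.35×10¹⁰ m = 0.0904 AU.

d ≈ 0.0904 AU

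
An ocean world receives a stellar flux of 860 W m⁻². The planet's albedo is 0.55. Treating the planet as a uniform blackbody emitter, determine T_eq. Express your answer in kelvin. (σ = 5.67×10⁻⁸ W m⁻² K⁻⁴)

T_eq ≈ 203 K

Energy balance: absorbed = emitted ⇒ πR²·S(1−A) = 4πR²·σT_eq⁴, so T_eq⁴ = S(1−A)/(4σ).
T_eq = [860 × 0.45 / (4 × 5.67×10⁻⁸)]^(1/4) = (1.71×10⁹)^(1/4) = 203 K.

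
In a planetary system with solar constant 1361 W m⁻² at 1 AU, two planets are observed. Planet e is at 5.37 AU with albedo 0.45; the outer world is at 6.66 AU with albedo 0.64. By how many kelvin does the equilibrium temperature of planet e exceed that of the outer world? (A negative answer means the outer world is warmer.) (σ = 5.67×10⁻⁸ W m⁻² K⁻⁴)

T_eq = [S₀(1−A)/(4σd²)]^(1/4), so T ∝ (1−A)^(1/4) / √d.
T₁ = [1361×0.55/(4×5.67×10⁻⁸×5.37²)]^(1/4) = 103.43 K.
T₂ = [1361×0.36/(4×5.67×10⁻⁸×6.66²)]^(1/4) = 83.54 K.

ΔT ≈ 19.9 K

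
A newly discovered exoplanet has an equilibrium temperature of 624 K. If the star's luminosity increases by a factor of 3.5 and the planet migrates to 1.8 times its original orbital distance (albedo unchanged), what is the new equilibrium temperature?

T_eq ≈ 636 K

T_eq ∝ L^(1/4) · d^(−1/2).
T′ = 624 × 3.5^(1/4) / 1.8^(1/2) = 636 K.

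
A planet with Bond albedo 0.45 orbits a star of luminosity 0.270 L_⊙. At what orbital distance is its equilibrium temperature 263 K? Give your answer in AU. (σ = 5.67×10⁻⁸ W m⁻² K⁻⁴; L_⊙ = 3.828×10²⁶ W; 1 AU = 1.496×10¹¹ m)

d ≈ 0.432 AU

L = 0.270 × 3.828×10²⁶ = 1.03×10²⁶ W.
From T_eq⁴ = L(1−A)/(16πσd²): d = √[L(1−A)/(16πσT_eq⁴)].
d = √[1.03×10²⁶ × 0.55 / (16π × 5.67×10⁻⁸ × (263)⁴)] = 6.46×10¹⁰ m = 0.432 AU.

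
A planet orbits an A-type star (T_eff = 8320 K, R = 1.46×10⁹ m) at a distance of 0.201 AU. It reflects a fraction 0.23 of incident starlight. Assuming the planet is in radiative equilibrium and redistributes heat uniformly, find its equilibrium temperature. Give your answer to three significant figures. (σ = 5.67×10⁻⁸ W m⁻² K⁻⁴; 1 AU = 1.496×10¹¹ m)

d = 0.201 AU = 3.01×10¹⁰ m.
L = 4πR_⋆²σT_⋆⁴ = 4π(1.46×10⁹)² × 5.67×10⁻⁸ × (8320)⁴ = 7.28×10²⁷ W.
S = L/(4πd²) = 6.41×10⁵ W m⁻².
Energy balance: absorbed = emitted ⇒ πR²·S(1−A) = 4πR²·σT_eq⁴, so T_eq⁴ = S(1−A)/(4σ).
T_eq = [6.41×10⁵ × 0.77 / (4 × 5.67×10⁻⁸)]^(1/4) = (2.17×10¹²)^(1/4) = 1210 K.

T_eq ≈ 1210 K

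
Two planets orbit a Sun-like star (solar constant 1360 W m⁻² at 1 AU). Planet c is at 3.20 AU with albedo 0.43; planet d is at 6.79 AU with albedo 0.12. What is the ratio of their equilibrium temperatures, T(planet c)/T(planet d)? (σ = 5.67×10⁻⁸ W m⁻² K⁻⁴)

T₁/T₂ ≈ 1.307

T_eq = [S₀(1−A)/(4σd²)]^(1/4), so T ∝ (1−A)^(1/4) / √d.
T₁ = [1360×0.57/(4×5.67×10⁻⁸×3.20²)]^(1/4) = 135.17 K.
T₂ = [1360×0.88/(4×5.67×10⁻⁸×6.79²)]^(1/4) = 103.43 K.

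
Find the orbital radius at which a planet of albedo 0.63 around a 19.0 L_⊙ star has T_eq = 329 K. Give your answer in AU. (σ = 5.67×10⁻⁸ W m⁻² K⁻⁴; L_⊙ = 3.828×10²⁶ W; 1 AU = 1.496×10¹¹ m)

d ≈ 1.90 AU

L = 19.0 × 3.828×10²⁶ = 7.27×10²⁷ W.
From T_eq⁴ = L(1−A)/(16πσd²): d = √[L(1−A)/(16πσT_eq⁴)].
d = √[7.27×10²⁷ × 0.37 / (16π × 5.67×10⁻⁸ × (329)⁴)] = 2.84×10¹¹ m = 1.90 AU.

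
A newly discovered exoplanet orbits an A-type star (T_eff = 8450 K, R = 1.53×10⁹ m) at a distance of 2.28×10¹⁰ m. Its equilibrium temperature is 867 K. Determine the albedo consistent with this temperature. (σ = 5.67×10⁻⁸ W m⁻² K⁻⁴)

A ≈ 0.90

L = 4πR_⋆²σT_⋆⁴ = 4π(1.53×10⁹)² × 5.67×10⁻⁸ × (8450)⁴ = 8.50×10²⁷ W.
S = L/(4πd²) = 1.30×10⁶ W m⁻².
From T_eq⁴ = S(1−A)/(4σ): 1−A = 4σT_eq⁴/S.
1−A = 4 × 5.67×10⁻⁸ × (867)⁴ / 1.30×10⁶ = 0.098.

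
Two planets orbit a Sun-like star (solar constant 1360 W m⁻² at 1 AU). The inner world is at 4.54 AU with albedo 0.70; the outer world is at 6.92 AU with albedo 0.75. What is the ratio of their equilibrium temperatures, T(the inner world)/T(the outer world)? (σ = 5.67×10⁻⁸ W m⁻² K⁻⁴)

T₁/T₂ ≈ 1.292

T_eq = [S₀(1−A)/(4σd²)]^(1/4), so T ∝ (1−A)^(1/4) / √d.
T₁ = [1360×0.30/(4×5.67×10⁻⁸×4.54²)]^(1/4) = 96.66 K.
T₂ = [1360×0.25/(4×5.67×10⁻⁸×6.92²)]^(1/4) = 74.80 K.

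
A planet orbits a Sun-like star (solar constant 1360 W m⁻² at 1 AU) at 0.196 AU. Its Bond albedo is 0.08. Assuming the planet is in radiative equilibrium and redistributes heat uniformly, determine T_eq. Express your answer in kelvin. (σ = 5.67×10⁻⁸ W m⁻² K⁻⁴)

T_eq ≈ 616 K

Flux at 0.196 AU: S = 1360/0.196² = 3.54×10⁴ W m⁻².
Energy balance: absorbed = emitted ⇒ πR²·S(1−A) = 4πR²·σT_eq⁴, so T_eq⁴ = S(1−A)/(4σ).
T_eq = [3.54×10⁴ × 0.92 / (4 × 5.67×10⁻⁸)]^(1/4) = (1.44×10¹¹)^(1/4) = 616 K.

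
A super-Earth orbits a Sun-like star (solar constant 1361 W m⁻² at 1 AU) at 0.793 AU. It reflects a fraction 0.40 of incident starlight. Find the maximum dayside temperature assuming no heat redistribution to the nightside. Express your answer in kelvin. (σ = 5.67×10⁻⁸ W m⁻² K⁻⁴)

T_ss ≈ 389 K

Flux at 0.793 AU: S = 1361/0.793² = 2160 W m⁻².
With no redistribution each surface element balances locally: S(1−A) = σT⁴.
T = [2160 × 0.60 / 5.67×10⁻⁸]^(1/4) = (2.29×10¹⁰)^(1/4) = 389 K.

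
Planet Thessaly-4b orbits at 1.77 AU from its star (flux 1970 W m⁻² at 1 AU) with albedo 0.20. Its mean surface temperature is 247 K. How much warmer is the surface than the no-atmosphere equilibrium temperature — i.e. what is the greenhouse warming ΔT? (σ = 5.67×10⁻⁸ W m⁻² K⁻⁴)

ΔT ≈ 30.0 K

S = 1970/1.77² = 628.8 W m⁻².
T_eq = [S(1−A)/(4σ)]^(1/4) = [628.8×0.80/(4×5.67×10⁻⁸)]^(1/4) = 217.0 K.
ΔT = T_surf − T_eq = 247 − 217.0.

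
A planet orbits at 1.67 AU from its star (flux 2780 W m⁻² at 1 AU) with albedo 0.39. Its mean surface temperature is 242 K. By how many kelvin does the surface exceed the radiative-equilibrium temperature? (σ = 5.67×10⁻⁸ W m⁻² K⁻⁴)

ΔT ≈ 14.5 K

S = 2780/1.67² = 996.8 W m⁻².
T_eq = [S(1−A)/(4σ)]^(1/4) = [996.8×0.61/(4×5.67×10⁻⁸)]^(1/4) = 227.5 K.
ΔT = T_surf − T_eq = 242 − 227.5.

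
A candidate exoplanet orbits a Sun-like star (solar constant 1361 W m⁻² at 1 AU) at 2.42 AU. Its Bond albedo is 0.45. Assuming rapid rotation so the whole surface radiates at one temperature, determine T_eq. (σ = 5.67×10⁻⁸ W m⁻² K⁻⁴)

Flux at 2.42 AU: S = 1361/2.42² = 232 W m⁻².
Energy balance: absorbed = emitted ⇒ πR²·S(1−A) = 4πR²·σT_eq⁴, so T_eq⁴ = S(1−A)/(4σ).
T_eq = [232 × 0.55 / (4 × 5.67×10⁻⁸)]^(1/4) = (5.64×10⁸)^(1/4) = 154 K.

T_eq ≈ 154 K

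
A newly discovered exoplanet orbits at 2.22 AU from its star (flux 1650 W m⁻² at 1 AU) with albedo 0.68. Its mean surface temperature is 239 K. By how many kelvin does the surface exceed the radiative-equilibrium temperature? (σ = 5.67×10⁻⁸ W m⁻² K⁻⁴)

S = 1650/2.22² = 334.8 W m⁻².
T_eq = [S(1−A)/(4σ)]^(1/4) = [334.8×0.32/(4×5.67×10⁻⁸)]^(1/4) = 147.4 K.
ΔT = T_surf − T_eq = 239 − 147.4.

ΔT ≈ 91.6 K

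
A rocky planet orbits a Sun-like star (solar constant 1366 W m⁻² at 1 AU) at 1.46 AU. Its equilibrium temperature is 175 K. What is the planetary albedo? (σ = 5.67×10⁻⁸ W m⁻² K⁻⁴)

A ≈ 0.67

Flux at 1.46 AU: S = 1366/1.46² = 641 W m⁻².
From T_eq⁴ = S(1−A)/(4σ): 1−A = 4σT_eq⁴/S.
1−A = 4 × 5.67×10⁻⁸ × (175)⁴ / 641 = 0.332.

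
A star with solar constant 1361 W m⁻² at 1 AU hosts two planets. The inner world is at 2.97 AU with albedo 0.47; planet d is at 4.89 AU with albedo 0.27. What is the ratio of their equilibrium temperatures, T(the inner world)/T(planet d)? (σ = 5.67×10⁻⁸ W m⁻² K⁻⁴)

T₁/T₂ ≈ 1.184

T_eq = [S₀(1−A)/(4σd²)]^(1/4), so T ∝ (1−A)^(1/4) / √d.
T₁ = [1361×0.53/(4×5.67×10⁻⁸×2.97²)]^(1/4) = 137.80 K.
T₂ = [1361×0.73/(4×5.67×10⁻⁸×4.89²)]^(1/4) = 116.34 K.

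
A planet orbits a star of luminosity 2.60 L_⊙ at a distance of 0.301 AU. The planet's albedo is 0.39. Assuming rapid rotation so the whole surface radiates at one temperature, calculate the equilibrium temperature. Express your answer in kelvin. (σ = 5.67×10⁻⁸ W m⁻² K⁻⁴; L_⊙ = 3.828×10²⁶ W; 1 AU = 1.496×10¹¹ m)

T_eq ≈ 569 K

d = 0.301 AU = 4.50×10¹⁰ m.
L = 2.60 × 3.828×10²⁶ = 9.95×10²⁶ W.
Flux: S = L/(4πd²) = 9.95×10²⁶/(4π×(4.50×10¹⁰)²) = 3.91×10⁴ W m⁻².
Energy balance: absorbed = emitted ⇒ πR²·S(1−A) = 4πR²·σT_eq⁴, so T_eq⁴ = S(1−A)/(4σ).
T_eq = [3.91×10⁴ × 0.61 / (4 × 5.67×10⁻⁸)]^(1/4) = (1.05×10¹¹)^(1/4) = 569 K.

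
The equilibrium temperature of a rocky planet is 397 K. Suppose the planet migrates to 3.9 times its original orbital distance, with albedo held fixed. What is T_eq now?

T_eq ∝ L^(1/4) · d^(−1/2).
T′ = 397 / 3.9^(1/2) = 201 K.

T_eq ≈ 201 K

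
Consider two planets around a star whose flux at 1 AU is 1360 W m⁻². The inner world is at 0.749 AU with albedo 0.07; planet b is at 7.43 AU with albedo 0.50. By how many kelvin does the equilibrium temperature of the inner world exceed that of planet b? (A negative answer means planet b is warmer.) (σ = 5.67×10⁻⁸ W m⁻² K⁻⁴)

T_eq = [S₀(1−A)/(4σd²)]^(1/4), so T ∝ (1−A)^(1/4) / √d.
T₁ = [1360×0.93/(4×5.67×10⁻⁸×0.749²)]^(1/4) = 315.76 K.
T₂ = [1360×0.50/(4×5.67×10⁻⁸×7.43²)]^(1/4) = 85.85 K.

ΔT ≈ 229.9 K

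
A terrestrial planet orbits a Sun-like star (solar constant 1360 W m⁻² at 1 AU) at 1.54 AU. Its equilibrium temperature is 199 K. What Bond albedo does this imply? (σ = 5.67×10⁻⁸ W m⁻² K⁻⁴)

Flux at 1.54 AU: S = 1360/1.54² = 573 W m⁻².
From T_eq⁴ = S(1−A)/(4σ): 1−A = 4σT_eq⁴/S.
1−A = 4 × 5.67×10⁻⁸ × (199)⁴ / 573 = 0.620.

A ≈ 0.38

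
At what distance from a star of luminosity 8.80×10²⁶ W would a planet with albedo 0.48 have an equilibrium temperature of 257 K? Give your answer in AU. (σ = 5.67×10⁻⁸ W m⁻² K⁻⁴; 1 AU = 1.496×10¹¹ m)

From T_eq⁴ = L(1−A)/(16πσd²): d = √[L(1−A)/(16πσT_eq⁴)].
d = √[8.80×10²⁶ × 0.52 / (16π × 5.67×10⁻⁸ × (257)⁴)] = 1.92×10¹¹ m = 1.28 AU.

d ≈ 1.28 AU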